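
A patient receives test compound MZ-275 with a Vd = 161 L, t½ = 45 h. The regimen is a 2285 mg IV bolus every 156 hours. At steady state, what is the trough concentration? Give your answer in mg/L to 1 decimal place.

k = ln2/t½ = ln2/45 ≈ 0.015403 h⁻¹; fraction remaining f = e^(−kτ) = e^(−0.015403×156) ≈ 0.0905.
At steady state, accumulation factor R = 1/(1 − e^(−kτ)) ≈ 1.0995.
Each bolus raises the concentration by D/Vd = 2285/161 ≈ 14.193 mg/L.
Cmax,ss = C₀/(1 − f) ≈ 14.193/0.9095 ≈ 15.605 mg/L.
One interval later, Cmin,ss = Cmax,ss·e^(−kτ) ≈ 15.605 × 0.0905 ≈ 1.412 mg/L.

1.4 mg/L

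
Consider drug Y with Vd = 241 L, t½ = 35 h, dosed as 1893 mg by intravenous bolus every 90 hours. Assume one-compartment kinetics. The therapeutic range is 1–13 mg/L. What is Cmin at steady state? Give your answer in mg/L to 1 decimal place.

1.6 mg/L

Over one 90-h interval, 90/35 ≈ 2.5714 half-lives elapse, leaving f ≈ 0.1682 of each dose.
At steady state, accumulation factor R = 1/(1 − e^(−kτ)) ≈ 1.2022.
Single-dose peak C₀ = D/Vd = 1893/241 ≈ 7.855 mg/L.
Cmax,ss = C₀/(1 − f) ≈ 7.855/0.8318 ≈ 9.443 mg/L.
Steady-state trough Cmin,ss = Cmax,ss·f ≈ 9.443 × 0.1682 ≈ 1.588 mg/L.
Trough 1.6 mg/L vs MEC 1 mg/L: adequate.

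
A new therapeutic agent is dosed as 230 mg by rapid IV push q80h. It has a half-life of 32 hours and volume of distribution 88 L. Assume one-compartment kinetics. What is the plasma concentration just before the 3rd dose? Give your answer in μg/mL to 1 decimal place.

0.5 μg/mL

f = (1/2)^(τ/t½) = (1/2)^(80/32) ≈ 0.1768.
C₀ = D/Vd = 230/88 ≈ 2.614 μg/mL.
Before the 3rd dose, 2 doses have been given. Superposition: Cmin = C₀·(f + f²).
≈ 2.614 × (0.1768 + 0.0313) ≈ 2.614 × 0.2081 ≈ 0.544 μg/mL.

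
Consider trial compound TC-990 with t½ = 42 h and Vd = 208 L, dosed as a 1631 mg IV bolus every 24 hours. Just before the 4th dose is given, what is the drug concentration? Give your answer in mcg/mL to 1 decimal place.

11.2 mcg/mL

f = (1/2)^(τ/t½) = (1/2)^(24/42) ≈ 0.6730.
C₀ = D/Vd = 1631/208 ≈ 7.841 mcg/mL.
Before the 4th dose, 3 doses have been given. Superposition: Cmin = C₀·(f + f² + … + f^3).
≈ 7.841 × (0.6730 + 0.4529 + 0.3048) ≈ 7.841 × 1.4307 ≈ 11.218 mcg/mL.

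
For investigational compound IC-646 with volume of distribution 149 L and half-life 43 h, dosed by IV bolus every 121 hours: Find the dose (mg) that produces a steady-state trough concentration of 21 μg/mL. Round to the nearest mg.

τ/t½ = 121/43 ≈ 2.814, so f = (1/2)^(121/43) ≈ 0.142205.
Cmin,ss = (D/Vd)·f/(1−f), so D = Cmin,ss·Vd·(1−f)/f.
D = 21 × 149 × (1−f)/f ≈ 21 × 149 × 6.03210 ≈ 18874.44 mg.

18874 mg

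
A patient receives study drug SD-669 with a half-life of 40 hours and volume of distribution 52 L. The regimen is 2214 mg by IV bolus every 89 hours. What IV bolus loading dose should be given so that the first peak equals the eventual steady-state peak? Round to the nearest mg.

f = (1/2)^(89/40) ≈ 0.213899; accumulation ratio R = 1/(1−f) ≈ 1.27210.
Loading dose to hit Cmax,ss on first dose: D_load = D_maint·R ≈ 2214 × 1.27210 ≈ 2816.43 mg.

2816 mg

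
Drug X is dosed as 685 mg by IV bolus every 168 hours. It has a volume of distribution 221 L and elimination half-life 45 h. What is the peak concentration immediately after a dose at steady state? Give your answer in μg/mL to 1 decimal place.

k = ln2/t½ = ln2/45 ≈ 0.015403 h⁻¹; fraction remaining f = e^(−kτ) = e^(−0.015403×168) ≈ 0.0752.
At steady state, accumulation factor R = 1/(1 − e^(−kτ)) ≈ 1.0813.
Single-dose peak C₀ = D/Vd = 685/221 ≈ 3.100 μg/mL.
Steady-state peak Cmax,ss = C₀·R ≈ 3.100 × 1.0813 ≈ 3.352 μg/mL.

3.4 μg/mL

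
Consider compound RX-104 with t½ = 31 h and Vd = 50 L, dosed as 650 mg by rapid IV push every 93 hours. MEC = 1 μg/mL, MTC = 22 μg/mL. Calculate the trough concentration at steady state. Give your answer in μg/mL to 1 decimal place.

1.9 μg/mL

The dosing interval is 3 half-lives, so f = 2^(−3) = 0.125.
At steady state, R = 1/(1 − 0.125) = 8/7.
Single-dose peak C₀ = D/Vd = 650/50 = 13 μg/mL.
Steady-state peak Cmax,ss = C₀·R = 13 × 8/7 ≈ 14.857 μg/mL.
Steady-state trough Cmin,ss = Cmax,ss·f ≈ 14.857 × 0.125 ≈ 1.857 μg/mL.
Trough 1.9 μg/mL vs MEC 1 μg/mL: adequate.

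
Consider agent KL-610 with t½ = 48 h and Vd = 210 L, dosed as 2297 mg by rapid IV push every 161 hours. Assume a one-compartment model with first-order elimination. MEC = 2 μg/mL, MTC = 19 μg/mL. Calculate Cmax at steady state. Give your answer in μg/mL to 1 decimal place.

k = ln2/t½ = ln2/48 ≈ 0.014441 h⁻¹; fraction remaining f = e^(−kτ) = e^(−0.014441×161) ≈ 0.0978.
At steady state, accumulation factor R = 1/(1 − e^(−kτ)) ≈ 1.1084.
Each bolus raises the concentration by D/Vd = 2297/210 ≈ 10.938 μg/mL.
Steady-state peak Cmax,ss = C₀·R ≈ 10.938 × 1.1084 ≈ 12.124 μg/mL.
Peak 12.1 μg/mL vs MTC 19 μg/mL: below toxic threshold.

12.1 μg/mL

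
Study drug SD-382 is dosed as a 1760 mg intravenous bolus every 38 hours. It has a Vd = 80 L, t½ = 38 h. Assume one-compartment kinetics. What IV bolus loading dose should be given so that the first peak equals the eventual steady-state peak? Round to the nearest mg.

3520 mg

f = (1/2)^(38/38) ≈ 0.500000; accumulation ratio R = 1/(1−f) ≈ 2.00000.
Loading dose to hit Cmax,ss on first dose: D_load = D_maint·R ≈ 1760 × 2.00000 ≈ 3520.00 mg.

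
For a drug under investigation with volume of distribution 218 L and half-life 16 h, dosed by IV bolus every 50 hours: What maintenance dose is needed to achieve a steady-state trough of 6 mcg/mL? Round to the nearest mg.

τ/t½ = 50/16 ≈ 3.125, so f = (1/2)^(50/16) ≈ 0.114626.
Cmin,ss = (D/Vd)·f/(1−f), so D = Cmin,ss·Vd·(1−f)/f.
D = 6 × 218 × (1−f)/f ≈ 6 × 218 × 7.72402 ≈ 10103.02 mg.

10103 mg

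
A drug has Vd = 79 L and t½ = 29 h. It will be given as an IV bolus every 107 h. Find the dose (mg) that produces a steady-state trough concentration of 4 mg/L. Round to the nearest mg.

τ/t½ = 107/29 ≈ 3.6897, so f = (1/2)^(107/29) ≈ 0.077500.
Cmin,ss = (D/Vd)·f/(1−f), so D = Cmin,ss·Vd·(1−f)/f.
D = 4 × 79 × (1−f)/f ≈ 4 × 79 × 11.90323 ≈ 3761.42 mg.

3761 mg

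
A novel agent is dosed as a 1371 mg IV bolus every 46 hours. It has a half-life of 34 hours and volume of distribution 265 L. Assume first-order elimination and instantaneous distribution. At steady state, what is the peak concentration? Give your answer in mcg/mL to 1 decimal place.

Over one 46-h interval, 46/34 ≈ 1.3529 half-lives elapse, leaving f ≈ 0.3915 of each dose.
Accumulation ratio R = 1/(1 − f) ≈ 1/0.6085 ≈ 1.6434.
Each bolus raises the concentration by D/Vd = 1371/265 ≈ 5.174 mcg/mL.
Cmax,ss = C₀/(1 − f) ≈ 5.174/0.6085 ≈ 8.503 mcg/mL.

8.5 mcg/mL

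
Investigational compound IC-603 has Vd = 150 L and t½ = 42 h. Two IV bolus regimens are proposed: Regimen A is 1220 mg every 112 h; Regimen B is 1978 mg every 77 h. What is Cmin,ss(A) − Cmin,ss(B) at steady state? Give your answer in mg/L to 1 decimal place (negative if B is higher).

Regimen A: f = (1/2)^(112/42) ≈ 0.1575; Cmin,ss = (1220/150)·f/(1−f) ≈ 1.520 mg/L.
Regimen B: f = (1/2)^(77/42) ≈ 0.2806; Cmin,ss = (1978/150)·f/(1−f) ≈ 5.143 mg/L.
Difference ≈ 1.520 − 5.143 ≈ -3.623 mg/L.

-3.6 mg/L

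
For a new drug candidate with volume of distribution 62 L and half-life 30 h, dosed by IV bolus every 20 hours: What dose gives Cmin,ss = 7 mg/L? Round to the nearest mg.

τ/t½ = 20/30 ≈ 0.66667, so f = (1/2)^(20/30) ≈ 0.629961.
Cmin,ss = (D/Vd)·f/(1−f), so D = Cmin,ss·Vd·(1−f)/f.
D = 7 × 62 × (1−f)/f ≈ 7 × 62 × 0.58740 ≈ 254.93 mg.

255 mg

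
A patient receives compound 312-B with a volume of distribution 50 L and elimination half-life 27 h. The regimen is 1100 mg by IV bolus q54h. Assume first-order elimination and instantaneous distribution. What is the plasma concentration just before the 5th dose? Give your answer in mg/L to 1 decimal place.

7.3 mg/L

f = (1/2)^(τ/t½) = (1/2)^(54/27) ≈ 0.2500.
C₀ = D/Vd = 1100/50 ≈ 22.000 mg/L.
Before the 5th dose, 4 doses have been given. Superposition: Cmin = C₀·(f + f² + … + f^4).
≈ 22.000 × (0.2500 + 0.0625 + 0.0156 + 0.0039) ≈ 22.000 × 0.3320 ≈ 7.304 mg/L.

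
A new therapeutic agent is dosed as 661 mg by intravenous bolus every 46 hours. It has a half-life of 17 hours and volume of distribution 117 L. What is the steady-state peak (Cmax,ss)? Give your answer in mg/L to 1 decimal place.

6.7 mg/L

Over one 46-h interval, 46/17 ≈ 2.7059 half-lives elapse, leaving f ≈ 0.1533 of each dose.
Accumulation ratio R = 1/(1 − f) ≈ 1/0.8467 ≈ 1.1811.
Single-dose peak C₀ = D/Vd = 661/117 ≈ 5.650 mg/L.
Steady-state peak Cmax,ss = C₀·R ≈ 5.650 × 1.1811 ≈ 6.673 mg/L.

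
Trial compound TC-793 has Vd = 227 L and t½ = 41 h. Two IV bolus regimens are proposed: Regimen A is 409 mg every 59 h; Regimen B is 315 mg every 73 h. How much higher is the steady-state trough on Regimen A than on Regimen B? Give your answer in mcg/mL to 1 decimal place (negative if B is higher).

0.5 mcg/mL

Regimen A: f = (1/2)^(59/41) ≈ 0.3688; Cmin,ss = (409/227)·f/(1−f) ≈ 1.053 mcg/mL.
Regimen B: f = (1/2)^(73/41) ≈ 0.2911; Cmin,ss = (315/227)·f/(1−f) ≈ 0.570 mcg/mL.
Difference ≈ 1.053 − 0.570 ≈ 0.483 mcg/mL.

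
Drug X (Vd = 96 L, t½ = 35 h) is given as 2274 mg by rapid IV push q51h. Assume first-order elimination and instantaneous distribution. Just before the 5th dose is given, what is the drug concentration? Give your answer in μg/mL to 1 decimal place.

13.3 μg/mL

f = (1/2)^(τ/t½) = (1/2)^(51/35) ≈ 0.3642.
C₀ = D/Vd = 2274/96 ≈ 23.688 μg/mL.
Before the 5th dose, 4 doses have been given. Superposition: Cmin = C₀·(f + f² + … + f^4).
≈ 23.688 × (0.3642 + 0.1326 + 0.0483 + 0.0176) ≈ 23.688 × 0.5627 ≈ 13.329 μg/mL.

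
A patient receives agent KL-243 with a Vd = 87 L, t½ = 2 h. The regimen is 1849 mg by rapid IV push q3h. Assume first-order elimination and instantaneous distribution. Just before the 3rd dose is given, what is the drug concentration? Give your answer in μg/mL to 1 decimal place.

10.2 μg/mL

f = (1/2)^(τ/t½) = (1/2)^(3/2) ≈ 0.3536.
C₀ = D/Vd = 1849/87 ≈ 21.253 μg/mL.
Before the 3rd dose, 2 doses have been given. Superposition: Cmin = C₀·(f + f²).
≈ 21.253 × (0.3536 + 0.1250) ≈ 21.253 × 0.4786 ≈ 10.172 μg/mL.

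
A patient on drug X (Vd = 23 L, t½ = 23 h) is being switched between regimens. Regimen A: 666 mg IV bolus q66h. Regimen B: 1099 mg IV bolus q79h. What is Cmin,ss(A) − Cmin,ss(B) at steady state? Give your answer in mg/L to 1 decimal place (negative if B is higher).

Regimen A: f = (1/2)^(66/23) ≈ 0.1368; Cmin,ss = (666/23)·f/(1−f) ≈ 4.589 mg/L.
Regimen B: f = (1/2)^(79/23) ≈ 0.0925; Cmin,ss = (1099/23)·f/(1−f) ≈ 4.870 mg/L.
Difference ≈ 4.589 − 4.870 ≈ -0.281 mg/L.

-0.3 mg/L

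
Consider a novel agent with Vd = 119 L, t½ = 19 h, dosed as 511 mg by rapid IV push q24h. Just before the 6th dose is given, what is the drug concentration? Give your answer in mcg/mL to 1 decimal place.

f = (1/2)^(τ/t½) = (1/2)^(24/19) ≈ 0.4166.
C₀ = D/Vd = 511/119 ≈ 4.294 mcg/mL.
Before the 6th dose, 5 doses have been given. Superposition: Cmin = C₀·(f + f² + … + f^5).
≈ 4.294 × (0.4166 + 0.1736 + 0.0723 + 0.0301 + 0.0125) ≈ 4.294 × 0.7051 ≈ 3.028 mcg/mL.

3.0 mcg/mL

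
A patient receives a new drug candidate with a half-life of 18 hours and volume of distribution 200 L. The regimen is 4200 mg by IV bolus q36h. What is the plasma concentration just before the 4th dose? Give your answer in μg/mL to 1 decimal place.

6.9 μg/mL

f = (1/2)^(τ/t½) = (1/2)^(36/18) ≈ 0.2500.
C₀ = D/Vd = 4200/200 ≈ 21.000 μg/mL.
Before the 4th dose, 3 doses have been given. Superposition: Cmin = C₀·(f + f² + … + f^3).
≈ 21.000 × (0.2500 + 0.0625 + 0.0156) ≈ 21.000 × 0.3281 ≈ 6.890 μg/mL.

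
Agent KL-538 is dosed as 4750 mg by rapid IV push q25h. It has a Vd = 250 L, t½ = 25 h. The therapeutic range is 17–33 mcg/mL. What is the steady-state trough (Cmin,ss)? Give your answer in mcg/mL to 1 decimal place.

τ = 25 h = 1 half-life, so f = (1/2)^1 = 0.5.
At steady state, R = 1/(1 − 0.5) = 2/1.
Single-dose peak C₀ = D/Vd = 4750/250 = 19 mcg/mL.
Steady-state peak Cmax,ss = C₀·R = 19 × 2/1 ≈ 38.000 mcg/mL.
Steady-state trough Cmin,ss = Cmax,ss·f ≈ 38.000 × 0.5 ≈ 19.000 mcg/mL.
Trough 19.0 mcg/mL vs MEC 17 mcg/mL: adequate.

19.0 mcg/mL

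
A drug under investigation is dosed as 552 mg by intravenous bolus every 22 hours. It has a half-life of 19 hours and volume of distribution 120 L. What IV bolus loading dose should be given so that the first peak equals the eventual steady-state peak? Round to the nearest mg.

f = (1/2)^(22/19) ≈ 0.448166; accumulation ratio R = 1/(1−f) ≈ 1.81214.
Loading dose to hit Cmax,ss on first dose: D_load = D_maint·R ≈ 552 × 1.81214 ≈ 1000.30 mg.

1000 mg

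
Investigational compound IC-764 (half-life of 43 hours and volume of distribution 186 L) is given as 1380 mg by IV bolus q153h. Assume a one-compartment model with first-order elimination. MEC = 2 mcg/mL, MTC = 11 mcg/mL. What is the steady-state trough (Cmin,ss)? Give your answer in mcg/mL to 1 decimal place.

k = ln2/t½ = ln2/43 ≈ 0.016120 h⁻¹; fraction remaining f = e^(−kτ) = e^(−0.016120×153) ≈ 0.0849.
Accumulation ratio R = 1/(1 − f) ≈ 1/0.9151 ≈ 1.0928.
Single-dose peak C₀ = D/Vd = 1380/186 ≈ 7.419 mcg/mL.
Steady-state peak Cmax,ss = C₀·R ≈ 7.419 × 1.0928 ≈ 8.107 mcg/mL.
Steady-state trough Cmin,ss = Cmax,ss·f ≈ 8.107 × 0.0849 ≈ 0.688 mcg/mL.
Trough 0.7 mcg/mL vs MEC 2 mcg/mL: subtherapeutic.

0.7 mcg/mL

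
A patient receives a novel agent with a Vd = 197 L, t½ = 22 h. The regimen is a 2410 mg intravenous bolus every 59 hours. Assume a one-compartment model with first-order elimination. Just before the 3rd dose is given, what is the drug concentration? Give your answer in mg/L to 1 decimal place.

2.2 mg/L

f = (1/2)^(τ/t½) = (1/2)^(59/22) ≈ 0.1558.
C₀ = D/Vd = 2410/197 ≈ 12.234 mg/L.
Before the 3rd dose, 2 doses have been given. Superposition: Cmin = C₀·(f + f²).
≈ 12.234 × (0.1558 + 0.0243) ≈ 12.234 × 0.1801 ≈ 2.203 mg/L.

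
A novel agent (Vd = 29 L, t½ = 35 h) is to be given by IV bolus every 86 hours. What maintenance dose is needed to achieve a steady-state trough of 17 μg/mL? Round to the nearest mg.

τ/t½ = 86/35 ≈ 2.4571, so f = (1/2)^(86/35) ≈ 0.182107.
Cmin,ss = (D/Vd)·f/(1−f), so D = Cmin,ss·Vd·(1−f)/f.
D = 17 × 29 × (1−f)/f ≈ 17 × 29 × 4.49128 ≈ 2214.20 mg.

2214 mg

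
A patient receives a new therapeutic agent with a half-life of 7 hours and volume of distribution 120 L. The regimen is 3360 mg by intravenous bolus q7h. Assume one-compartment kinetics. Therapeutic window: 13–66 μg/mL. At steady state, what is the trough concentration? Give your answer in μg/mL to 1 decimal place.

The dosing interval is 1 half-life, so f = 2^(−1) = 0.5.
Accumulation ratio R = 1/(1 − f) = 1/0.5 = 2/1.
Single-dose peak C₀ = D/Vd = 3360/120 = 28 μg/mL.
Steady-state peak Cmax,ss = C₀·R = 28 × 2/1 ≈ 56.000 μg/mL.
Steady-state trough Cmin,ss = Cmax,ss·f ≈ 56.000 × 0.5 ≈ 28.000 μg/mL.
Trough 28.0 μg/mL vs MEC 13 μg/mL: adequate.

28.0 μg/mL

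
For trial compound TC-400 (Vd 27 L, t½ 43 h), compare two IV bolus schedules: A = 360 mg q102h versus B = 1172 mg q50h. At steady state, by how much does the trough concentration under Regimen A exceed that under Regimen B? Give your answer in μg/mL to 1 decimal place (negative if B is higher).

-31.8 μg/mL

Regimen A: f = (1/2)^(102/43) ≈ 0.1932; Cmin,ss = (360/27)·f/(1−f) ≈ 3.193 μg/mL.
Regimen B: f = (1/2)^(50/43) ≈ 0.4466; Cmin,ss = (1172/27)·f/(1−f) ≈ 35.030 μg/mL.
Difference ≈ 3.193 − 35.030 ≈ -31.837 μg/mL.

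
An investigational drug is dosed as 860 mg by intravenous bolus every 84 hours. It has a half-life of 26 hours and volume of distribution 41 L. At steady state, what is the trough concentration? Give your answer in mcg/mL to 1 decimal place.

k = ln2/t½ = ln2/26 ≈ 0.026660 h⁻¹; fraction remaining f = e^(−kτ) = e^(−0.026660×84) ≈ 0.1065.
Single-dose peak C₀ = D/Vd = 860/41 ≈ 20.976 mcg/mL.
Steady-state trough Cmin,ss = C₀·f/(1−f) ≈ 20.976 × 0.1065/0.8935 ≈ 2.500 mcg/mL.

2.5 mcg/mL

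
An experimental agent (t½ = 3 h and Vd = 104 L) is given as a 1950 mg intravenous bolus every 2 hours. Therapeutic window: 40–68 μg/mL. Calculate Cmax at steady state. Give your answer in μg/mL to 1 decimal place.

τ/t½ = 2/3 ≈ 0.66667, so fraction remaining f = (1/2)^(2/3) ≈ 0.6300.
At steady state, accumulation factor R = 1/(1 − e^(−kτ)) ≈ 2.7027.
Each bolus raises the concentration by D/Vd = 1950/104 ≈ 18.750 μg/mL.
Steady-state peak Cmax,ss = C₀·R ≈ 18.750 × 2.7027 ≈ 50.676 μg/mL.
Peak 50.7 μg/mL vs MTC 68 μg/mL: below toxic threshold.

50.7 μg/mL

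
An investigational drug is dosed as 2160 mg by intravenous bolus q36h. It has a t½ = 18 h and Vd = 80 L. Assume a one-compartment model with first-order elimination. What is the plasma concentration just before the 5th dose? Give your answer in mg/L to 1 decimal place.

9.0 mg/L

f = (1/2)^(τ/t½) = (1/2)^(36/18) ≈ 0.2500.
C₀ = D/Vd = 2160/80 ≈ 27.000 mg/L.
Before the 5th dose, 4 doses have been given. Superposition: Cmin = C₀·(f + f² + … + f^4).
≈ 27.000 × (0.2500 + 0.0625 + 0.0156 + 0.0039) ≈ 27.000 × 0.3320 ≈ 8.964 mg/L.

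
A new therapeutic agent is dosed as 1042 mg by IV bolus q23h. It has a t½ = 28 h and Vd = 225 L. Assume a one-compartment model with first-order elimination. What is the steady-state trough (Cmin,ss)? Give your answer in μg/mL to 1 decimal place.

Over one 23-h interval, 23/28 ≈ 0.82143 half-lives elapse, leaving f ≈ 0.5659 of each dose.
Accumulation ratio R = 1/(1 − f) ≈ 1/0.4341 ≈ 2.3036.
Each bolus raises the concentration by D/Vd = 1042/225 ≈ 4.631 μg/mL.
Cmax,ss = C₀/(1 − f) ≈ 4.631/0.4341 ≈ 10.668 μg/mL.
Steady-state trough Cmin,ss = Cmax,ss·f ≈ 10.668 × 0.5659 ≈ 6.037 μg/mL.

6.0 μg/mL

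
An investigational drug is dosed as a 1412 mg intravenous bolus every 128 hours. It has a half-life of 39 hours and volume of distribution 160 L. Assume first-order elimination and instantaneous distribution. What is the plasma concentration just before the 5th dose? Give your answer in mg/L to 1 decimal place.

f = (1/2)^(τ/t½) = (1/2)^(128/39) ≈ 0.1028.
C₀ = D/Vd = 1412/160 ≈ 8.825 mg/L.
Before the 5th dose, 4 doses have been given. Superposition: Cmin = C₀·(f + f² + … + f^4).
≈ 8.825 × (0.1028 + 0.0106 + 0.0011 + 0.0001) ≈ 8.825 × 0.1146 ≈ 1.011 mg/L.

1.0 mg/L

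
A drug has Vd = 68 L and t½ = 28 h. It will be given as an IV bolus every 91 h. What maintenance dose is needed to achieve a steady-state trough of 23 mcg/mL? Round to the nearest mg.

13315 mg

τ/t½ = 91/28 ≈ 3.25, so f = (1/2)^(91/28) ≈ 0.105112.
Cmin,ss = (D/Vd)·f/(1−f), so D = Cmin,ss·Vd·(1−f)/f.
D = 23 × 68 × (1−f)/f ≈ 23 × 68 × 8.51366 ≈ 13315.36 mg.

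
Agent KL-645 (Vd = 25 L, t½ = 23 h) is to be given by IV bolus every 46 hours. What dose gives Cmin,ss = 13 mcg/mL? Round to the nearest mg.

τ/t½ = 46/23 ≈ 2, so f = (1/2)^(46/23) ≈ 0.250000.
Cmin,ss = (D/Vd)·f/(1−f), so D = Cmin,ss·Vd·(1−f)/f.
D = 13 × 25 × (1−f)/f ≈ 13 × 25 × 3.00000 ≈ 975.00 mg.

975 mg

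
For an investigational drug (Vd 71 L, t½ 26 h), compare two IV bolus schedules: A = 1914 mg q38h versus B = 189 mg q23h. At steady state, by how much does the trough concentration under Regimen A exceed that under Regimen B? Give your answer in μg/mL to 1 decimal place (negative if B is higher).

Regimen A: f = (1/2)^(38/26) ≈ 0.3631; Cmin,ss = (1914/71)·f/(1−f) ≈ 15.369 μg/mL.
Regimen B: f = (1/2)^(23/26) ≈ 0.5416; Cmin,ss = (189/71)·f/(1−f) ≈ 3.145 μg/mL.
Difference ≈ 15.369 − 3.145 ≈ 12.224 μg/mL.

12.2 μg/mL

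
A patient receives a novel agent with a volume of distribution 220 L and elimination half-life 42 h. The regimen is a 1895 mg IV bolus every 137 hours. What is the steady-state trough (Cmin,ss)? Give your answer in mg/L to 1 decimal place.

1.0 mg/L

τ/t½ = 137/42 ≈ 3.2619, so fraction remaining f = (1/2)^(137/42) ≈ 0.1042.
Accumulation ratio R = 1/(1 − f) ≈ 1/0.8958 ≈ 1.1163.
Each bolus raises the concentration by D/Vd = 1895/220 ≈ 8.614 mg/L.
Steady-state peak Cmax,ss = C₀·R ≈ 8.614 × 1.1163 ≈ 9.616 mg/L.
One interval later, Cmin,ss = Cmax,ss·e^(−kτ) ≈ 9.616 × 0.1042 ≈ 1.002 mg/L.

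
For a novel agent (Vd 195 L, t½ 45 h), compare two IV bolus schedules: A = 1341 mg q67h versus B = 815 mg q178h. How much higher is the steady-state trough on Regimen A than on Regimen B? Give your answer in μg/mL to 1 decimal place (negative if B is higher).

3.5 μg/mL

Regimen A: f = (1/2)^(67/45) ≈ 0.3563; Cmin,ss = (1341/195)·f/(1−f) ≈ 3.807 μg/mL.
Regimen B: f = (1/2)^(178/45) ≈ 0.0645; Cmin,ss = (815/195)·f/(1−f) ≈ 0.288 μg/mL.
Difference ≈ 3.807 − 0.288 ≈ 3.519 μg/mL.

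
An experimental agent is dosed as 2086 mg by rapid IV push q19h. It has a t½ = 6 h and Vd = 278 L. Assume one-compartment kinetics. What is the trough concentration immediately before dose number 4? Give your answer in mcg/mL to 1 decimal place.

f = (1/2)^(τ/t½) = (1/2)^(19/6) ≈ 0.1114.
C₀ = D/Vd = 2086/278 ≈ 7.504 mcg/mL.
Before the 4th dose, 3 doses have been given. Superposition: Cmin = C₀·(f + f² + … + f^3).
≈ 7.504 × (0.1114 + 0.0124 + 0.0014) ≈ 7.504 × 0.1252 ≈ 0.940 mcg/mL.

0.9 mcg/mL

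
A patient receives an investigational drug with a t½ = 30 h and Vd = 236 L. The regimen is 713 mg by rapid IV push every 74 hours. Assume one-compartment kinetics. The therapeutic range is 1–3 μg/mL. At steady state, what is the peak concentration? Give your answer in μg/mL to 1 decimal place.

k = ln2/t½ = ln2/30 ≈ 0.023105 h⁻¹; fraction remaining f = e^(−kτ) = e^(−0.023105×74) ≈ 0.1809.
At steady state, accumulation factor R = 1/(1 − e^(−kτ)) ≈ 1.2209.
Single-dose peak C₀ = D/Vd = 713/236 ≈ 3.021 μg/mL.
Cmax,ss = C₀/(1 − f) ≈ 3.021/0.8191 ≈ 3.688 μg/mL.
Peak 3.7 μg/mL vs MTC 3 μg/mL: exceeds toxic threshold.

3.7 μg/mL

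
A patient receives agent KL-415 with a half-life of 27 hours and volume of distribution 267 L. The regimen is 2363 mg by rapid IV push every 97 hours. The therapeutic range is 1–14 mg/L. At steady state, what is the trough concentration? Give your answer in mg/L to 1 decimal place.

0.8 mg/L

Over one 97-h interval, 97/27 ≈ 3.5926 half-lives elapse, leaving f ≈ 0.0829 of each dose.
At steady state, accumulation factor R = 1/(1 − e^(−kτ)) ≈ 1.0904.
Single-dose peak C₀ = D/Vd = 2363/267 ≈ 8.850 mg/L.
Steady-state peak Cmax,ss = C₀·R ≈ 8.850 × 1.0904 ≈ 9.650 mg/L.
One interval later, Cmin,ss = Cmax,ss·e^(−kτ) ≈ 9.650 × 0.0829 ≈ 0.800 mg/L.
Trough 0.8 mg/L vs MEC 1 mg/L: subtherapeutic.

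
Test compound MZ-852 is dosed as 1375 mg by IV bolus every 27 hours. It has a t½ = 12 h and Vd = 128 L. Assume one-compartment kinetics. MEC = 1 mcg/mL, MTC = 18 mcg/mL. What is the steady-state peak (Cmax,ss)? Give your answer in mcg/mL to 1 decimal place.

Over one 27-h interval, 27/12 ≈ 2.25 half-lives elapse, leaving f ≈ 0.2102 of each dose.
At steady state, accumulation factor R = 1/(1 − e^(−kτ)) ≈ 1.2661.
Each bolus raises the concentration by D/Vd = 1375/128 ≈ 10.742 mcg/mL.
Cmax,ss = C₀/(1 − f) ≈ 10.742/0.7898 ≈ 13.601 mcg/mL.
Peak 13.6 mcg/mL vs MTC 18 mcg/mL: below toxic threshold.

13.6 mcg/mL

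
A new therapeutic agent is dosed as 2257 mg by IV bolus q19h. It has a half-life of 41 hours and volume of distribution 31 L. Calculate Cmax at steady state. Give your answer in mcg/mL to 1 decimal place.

265.0 mcg/mL

τ/t½ = 19/41 ≈ 0.46341, so fraction remaining f = (1/2)^(19/41) ≈ 0.7253.
Accumulation ratio R = 1/(1 − f) ≈ 1/0.2747 ≈ 3.6403.
Single-dose peak C₀ = D/Vd = 2257/31 ≈ 72.806 mcg/mL.
Steady-state peak Cmax,ss = C₀·R ≈ 72.806 × 3.6403 ≈ 265.036 mcg/mL.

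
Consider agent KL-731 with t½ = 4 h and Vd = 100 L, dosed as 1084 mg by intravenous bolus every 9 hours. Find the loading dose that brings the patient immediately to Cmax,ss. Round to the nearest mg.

f = (1/2)^(9/4) ≈ 0.210224; accumulation ratio R = 1/(1−f) ≈ 1.26618.
Loading dose to hit Cmax,ss on first dose: D_load = D_maint·R ≈ 1084 × 1.26618 ≈ 1372.54 mg.

1373 mg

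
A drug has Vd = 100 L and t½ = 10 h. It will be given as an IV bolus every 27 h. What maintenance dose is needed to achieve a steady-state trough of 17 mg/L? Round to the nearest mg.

9347 mg

τ/t½ = 27/10 ≈ 2.7, so f = (1/2)^(27/10) ≈ 0.153893.
Cmin,ss = (D/Vd)·f/(1−f), so D = Cmin,ss·Vd·(1−f)/f.
D = 17 × 100 × (1−f)/f ≈ 17 × 100 × 5.49802 ≈ 9346.63 mg.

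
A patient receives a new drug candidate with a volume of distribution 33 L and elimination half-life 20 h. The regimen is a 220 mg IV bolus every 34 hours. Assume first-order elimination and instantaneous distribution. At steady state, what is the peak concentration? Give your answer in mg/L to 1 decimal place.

τ/t½ = 34/20 ≈ 1.7, so fraction remaining f = (1/2)^(34/20) ≈ 0.3078.
At steady state, accumulation factor R = 1/(1 − e^(−kτ)) ≈ 1.4447.
Each bolus raises the concentration by D/Vd = 220/33 ≈ 6.667 mg/L.
Steady-state peak Cmax,ss = C₀·R ≈ 6.667 × 1.4447 ≈ 9.632 mg/L.

9.6 mg/L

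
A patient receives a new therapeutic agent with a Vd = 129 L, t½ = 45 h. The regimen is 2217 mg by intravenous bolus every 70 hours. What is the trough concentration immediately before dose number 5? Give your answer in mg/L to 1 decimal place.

f = (1/2)^(τ/t½) = (1/2)^(70/45) ≈ 0.3402.
C₀ = D/Vd = 2217/129 ≈ 17.186 mg/L.
Before the 5th dose, 4 doses have been given. Superposition: Cmin = C₀·(f + f² + … + f^4).
≈ 17.186 × (0.3402 + 0.1157 + 0.0394 + 0.0134) ≈ 17.186 × 0.5087 ≈ 8.743 mg/L.

8.7 mg/L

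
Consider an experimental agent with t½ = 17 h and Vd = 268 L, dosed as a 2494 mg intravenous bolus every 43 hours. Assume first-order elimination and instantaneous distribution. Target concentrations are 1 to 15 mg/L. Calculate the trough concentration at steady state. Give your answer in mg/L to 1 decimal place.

τ/t½ = 43/17 ≈ 2.5294, so fraction remaining f = (1/2)^(43/17) ≈ 0.1732.
Single-dose peak C₀ = D/Vd = 2494/268 ≈ 9.306 mg/L.
Steady-state trough Cmin,ss = C₀·f/(1−f) ≈ 9.306 × 0.1732/0.8268 ≈ 1.949 mg/L.
Trough 1.9 mg/L vs MEC 1 mg/L: adequate.

1.9 mg/L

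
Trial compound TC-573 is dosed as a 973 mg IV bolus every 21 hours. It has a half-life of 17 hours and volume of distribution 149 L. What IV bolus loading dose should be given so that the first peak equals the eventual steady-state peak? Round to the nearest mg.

1691 mg

f = (1/2)^(21/17) ≈ 0.424756; accumulation ratio R = 1/(1−f) ≈ 1.73839.
Loading dose to hit Cmax,ss on first dose: D_load = D_maint·R ≈ 973 × 1.73839 ≈ 1691.45 mg.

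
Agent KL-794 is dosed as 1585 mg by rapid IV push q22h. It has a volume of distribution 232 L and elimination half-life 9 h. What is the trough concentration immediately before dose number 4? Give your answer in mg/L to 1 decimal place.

f = (1/2)^(τ/t½) = (1/2)^(22/9) ≈ 0.1837.
C₀ = D/Vd = 1585/232 ≈ 6.832 mg/L.
Before the 4th dose, 3 doses have been given. Superposition: Cmin = C₀·(f + f² + … + f^3).
≈ 6.832 × (0.1837 + 0.0337 + 0.0062) ≈ 6.832 × 0.2236 ≈ 1.528 mg/L.

1.5 mg/L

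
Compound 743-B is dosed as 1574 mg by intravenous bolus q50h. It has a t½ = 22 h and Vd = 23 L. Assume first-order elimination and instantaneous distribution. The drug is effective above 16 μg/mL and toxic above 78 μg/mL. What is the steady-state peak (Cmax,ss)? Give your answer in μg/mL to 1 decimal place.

86.3 μg/mL

k = ln2/t½ = ln2/22 ≈ 0.031507 h⁻¹; fraction remaining f = e^(−kτ) = e^(−0.031507×50) ≈ 0.2069.
Accumulation ratio R = 1/(1 − f) ≈ 1/0.7931 ≈ 1.2609.
Single-dose peak C₀ = D/Vd = 1574/23 ≈ 68.435 μg/mL.
Steady-state peak Cmax,ss = C₀·R ≈ 68.435 × 1.2609 ≈ 86.290 μg/mL.
Peak 86.3 μg/mL vs MTC 78 μg/mL: exceeds toxic threshold.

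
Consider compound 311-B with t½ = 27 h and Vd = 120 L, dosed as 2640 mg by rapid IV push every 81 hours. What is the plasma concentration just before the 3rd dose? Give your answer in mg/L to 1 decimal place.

3.1 mg/L

f = (1/2)^(τ/t½) = (1/2)^(81/27) ≈ 0.1250.
C₀ = D/Vd = 2640/120 ≈ 22.000 mg/L.
Before the 3rd dose, 2 doses have been given. Superposition: Cmin = C₀·(f + f²).
≈ 22.000 × (0.1250 + 0.0156) ≈ 22.000 × 0.1406 ≈ 3.093 mg/L.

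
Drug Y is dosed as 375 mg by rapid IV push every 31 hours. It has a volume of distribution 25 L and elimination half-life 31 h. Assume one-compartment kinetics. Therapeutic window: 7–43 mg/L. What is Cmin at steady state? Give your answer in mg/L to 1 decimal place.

The dosing interval is 1 half-life, so f = 2^(−1) = 0.5.
Accumulation ratio R = 1/(1 − f) = 1/0.5 = 2/1.
Single-dose peak C₀ = D/Vd = 375/25 = 15 mg/L.
Steady-state peak Cmax,ss = C₀·R = 15 × 2/1 ≈ 30.000 mg/L.
Steady-state trough Cmin,ss = Cmax,ss·f ≈ 30.000 × 0.5 ≈ 15.000 mg/L.
Trough 15.0 mg/L vs MEC 7 mg/L: adequate.

15.0 mg/L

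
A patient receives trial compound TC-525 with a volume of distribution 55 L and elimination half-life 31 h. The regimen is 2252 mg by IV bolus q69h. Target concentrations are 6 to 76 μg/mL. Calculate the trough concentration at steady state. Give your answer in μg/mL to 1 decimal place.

τ/t½ = 69/31 ≈ 2.2258, so fraction remaining f = (1/2)^(69/31) ≈ 0.2138.
Single-dose peak C₀ = D/Vd = 2252/55 ≈ 40.945 μg/mL.
Steady-state trough Cmin,ss = C₀·f/(1−f) ≈ 40.945 × 0.2138/0.7862 ≈ 11.135 μg/mL.
Trough 11.1 μg/mL vs MEC 6 μg/mL: adequate.

11.1 μg/mL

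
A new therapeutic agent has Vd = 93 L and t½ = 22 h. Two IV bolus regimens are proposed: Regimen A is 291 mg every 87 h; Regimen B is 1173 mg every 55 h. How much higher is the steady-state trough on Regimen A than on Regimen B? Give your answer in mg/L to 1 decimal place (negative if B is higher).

-2.5 mg/L

Regimen A: f = (1/2)^(87/22) ≈ 0.0645; Cmin,ss = (291/93)·f/(1−f) ≈ 0.216 mg/L.
Regimen B: f = (1/2)^(55/22) ≈ 0.1768; Cmin,ss = (1173/93)·f/(1−f) ≈ 2.709 mg/L.
Difference ≈ 0.216 − 2.709 ≈ -2.493 mg/L.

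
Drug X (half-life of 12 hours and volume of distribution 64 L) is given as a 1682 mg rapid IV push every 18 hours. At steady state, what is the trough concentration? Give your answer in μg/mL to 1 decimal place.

Over one 18-h interval, 18/12 ≈ 1.5 half-lives elapse, leaving f ≈ 0.3536 of each dose.
Accumulation ratio R = 1/(1 − f) ≈ 1/0.6464 ≈ 1.5470.
Single-dose peak C₀ = D/Vd = 1682/64 ≈ 26.281 μg/mL.
Cmax,ss = C₀/(1 − f) ≈ 26.281/0.6464 ≈ 40.657 μg/mL.
Steady-state trough Cmin,ss = Cmax,ss·f ≈ 40.657 × 0.3536 ≈ 14.376 μg/mL.

14.4 μg/mL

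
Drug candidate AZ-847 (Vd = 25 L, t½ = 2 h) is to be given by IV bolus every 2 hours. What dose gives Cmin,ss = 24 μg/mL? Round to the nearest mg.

τ/t½ = 2/2 ≈ 1, so f = (1/2)^(2/2) ≈ 0.500000.
Cmin,ss = (D/Vd)·f/(1−f), so D = Cmin,ss·Vd·(1−f)/f.
D = 24 × 25 × (1−f)/f ≈ 24 × 25 × 1.00000 ≈ 600.00 mg.

600 mg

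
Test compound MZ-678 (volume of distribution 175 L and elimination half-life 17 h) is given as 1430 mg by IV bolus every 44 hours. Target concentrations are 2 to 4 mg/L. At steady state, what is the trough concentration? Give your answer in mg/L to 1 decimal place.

1.6 mg/L

k = ln2/t½ = ln2/17 ≈ 0.040773 h⁻¹; fraction remaining f = e^(−kτ) = e^(−0.040773×44) ≈ 0.1663.
Accumulation ratio R = 1/(1 − f) ≈ 1/0.8337 ≈ 1.1995.
Each bolus raises the concentration by D/Vd = 1430/175 ≈ 8.171 mg/L.
Steady-state peak Cmax,ss = C₀·R ≈ 8.171 × 1.1995 ≈ 9.801 mg/L.
One interval later, Cmin,ss = Cmax,ss·e^(−kτ) ≈ 9.801 × 0.1663 ≈ 1.630 mg/L.
Trough 1.6 mg/L vs MEC 2 mg/L: subtherapeutic.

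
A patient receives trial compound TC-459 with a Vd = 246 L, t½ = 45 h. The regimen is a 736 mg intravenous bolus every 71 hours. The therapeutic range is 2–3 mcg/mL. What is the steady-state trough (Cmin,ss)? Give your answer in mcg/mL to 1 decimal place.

1.5 mcg/mL

τ/t½ = 71/45 ≈ 1.5778, so fraction remaining f = (1/2)^(71/45) ≈ 0.3350.
Accumulation ratio R = 1/(1 − f) ≈ 1/0.6650 ≈ 1.5038.
Each bolus raises the concentration by D/Vd = 736/246 ≈ 2.992 mcg/mL.
Steady-state peak Cmax,ss = C₀·R ≈ 2.992 × 1.5038 ≈ 4.499 mcg/mL.
One interval later, Cmin,ss = Cmax,ss·e^(−kτ) ≈ 4.499 × 0.3350 ≈ 1.507 mcg/mL.
Trough 1.5 mcg/mL vs MEC 2 mcg/mL: subtherapeutic.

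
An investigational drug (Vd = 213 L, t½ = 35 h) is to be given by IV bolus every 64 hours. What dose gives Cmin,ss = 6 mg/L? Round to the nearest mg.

3261 mg

τ/t½ = 64/35 ≈ 1.8286, so f = (1/2)^(64/35) ≈ 0.281543.
Cmin,ss = (D/Vd)·f/(1−f), so D = Cmin,ss·Vd·(1−f)/f.
D = 6 × 213 × (1−f)/f ≈ 6 × 213 × 2.55186 ≈ 3261.28 mg.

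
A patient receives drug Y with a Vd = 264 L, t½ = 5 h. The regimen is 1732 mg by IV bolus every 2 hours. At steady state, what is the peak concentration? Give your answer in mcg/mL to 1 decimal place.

27.1 mcg/mL

k = ln2/t½ = ln2/5 ≈ 0.138629 h⁻¹; fraction remaining f = e^(−kτ) = e^(−0.138629×2) ≈ 0.7579.
At steady state, accumulation factor R = 1/(1 − e^(−kτ)) ≈ 4.1305.
Each bolus raises the concentration by D/Vd = 1732/264 ≈ 6.561 mcg/mL.
Steady-state peak Cmax,ss = C₀·R ≈ 6.561 × 4.1305 ≈ 27.100 mcg/mL.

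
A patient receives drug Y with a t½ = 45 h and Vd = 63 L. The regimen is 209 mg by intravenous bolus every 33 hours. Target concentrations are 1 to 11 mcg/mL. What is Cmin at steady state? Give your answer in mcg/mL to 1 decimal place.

5.0 mcg/mL

k = ln2/t½ = ln2/45 ≈ 0.015403 h⁻¹; fraction remaining f = e^(−kτ) = e^(−0.015403×33) ≈ 0.6015.
At steady state, accumulation factor R = 1/(1 − e^(−kτ)) ≈ 2.5094.
Each bolus raises the concentration by D/Vd = 209/63 ≈ 3.317 mcg/mL.
Cmax,ss = C₀/(1 − f) ≈ 3.317/0.3985 ≈ 8.324 mcg/mL.
One interval later, Cmin,ss = Cmax,ss·e^(−kτ) ≈ 8.324 × 0.6015 ≈ 5.007 mcg/mL.
Trough 5.0 mcg/mL vs MEC 1 mcg/mL: adequate.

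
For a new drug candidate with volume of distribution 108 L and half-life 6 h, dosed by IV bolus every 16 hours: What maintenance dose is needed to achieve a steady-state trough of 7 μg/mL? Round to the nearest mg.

4044 mg

τ/t½ = 16/6 ≈ 2.6667, so f = (1/2)^(16/6) ≈ 0.157490.
Cmin,ss = (D/Vd)·f/(1−f), so D = Cmin,ss·Vd·(1−f)/f.
D = 7 × 108 × (1−f)/f ≈ 7 × 108 × 5.34961 ≈ 4044.31 mg.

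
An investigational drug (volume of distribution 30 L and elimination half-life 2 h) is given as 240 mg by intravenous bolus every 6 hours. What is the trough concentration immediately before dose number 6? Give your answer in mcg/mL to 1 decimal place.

f = (1/2)^(τ/t½) = (1/2)^(6/2) ≈ 0.1250.
C₀ = D/Vd = 240/30 ≈ 8.000 mcg/mL.
Before the 6th dose, 5 doses have been given. Superposition: Cmin = C₀·(f + f² + … + f^5).
≈ 8.000 × (0.1250 + 0.0156 + 0.0020 + 0.0002 + 0.0000) ≈ 8.000 × 0.1428 ≈ 1.142 mcg/mL.

1.1 mcg/mL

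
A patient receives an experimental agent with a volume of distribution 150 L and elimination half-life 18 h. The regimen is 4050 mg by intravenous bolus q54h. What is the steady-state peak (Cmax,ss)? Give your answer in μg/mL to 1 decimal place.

τ = 54 h = 3 half-lives, so f = (1/2)^3 = 0.125.
Accumulation ratio R = 1/(1 − f) = 1/0.875 = 8/7.
Single-dose peak C₀ = D/Vd = 4050/150 = 27 μg/mL.
Steady-state peak Cmax,ss = C₀·R = 27 × 8/7 ≈ 30.857 μg/mL.

30.9 μg/mL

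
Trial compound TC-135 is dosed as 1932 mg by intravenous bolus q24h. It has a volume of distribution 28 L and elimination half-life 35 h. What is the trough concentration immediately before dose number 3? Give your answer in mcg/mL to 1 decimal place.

f = (1/2)^(τ/t½) = (1/2)^(24/35) ≈ 0.6217.
C₀ = D/Vd = 1932/28 ≈ 69.000 mcg/mL.
Before the 3rd dose, 2 doses have been given. Superposition: Cmin = C₀·(f + f²).
≈ 69.000 × (0.6217 + 0.3865) ≈ 69.000 × 1.0082 ≈ 69.566 mcg/mL.

69.6 mcg/mL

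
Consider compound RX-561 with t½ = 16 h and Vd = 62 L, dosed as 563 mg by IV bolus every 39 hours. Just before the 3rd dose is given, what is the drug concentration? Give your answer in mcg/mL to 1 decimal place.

f = (1/2)^(τ/t½) = (1/2)^(39/16) ≈ 0.1846.
C₀ = D/Vd = 563/62 ≈ 9.081 mcg/mL.
Before the 3rd dose, 2 doses have been given. Superposition: Cmin = C₀·(f + f²).
≈ 9.081 × (0.1846 + 0.0341) ≈ 9.081 × 0.2187 ≈ 1.986 mcg/mL.

2.0 mcg/mL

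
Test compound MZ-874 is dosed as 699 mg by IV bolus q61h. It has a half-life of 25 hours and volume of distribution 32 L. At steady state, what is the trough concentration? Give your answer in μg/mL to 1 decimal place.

Over one 61-h interval, 61/25 ≈ 2.44 half-lives elapse, leaving f ≈ 0.1843 of each dose.
At steady state, accumulation factor R = 1/(1 − e^(−kτ)) ≈ 1.2259.
Each bolus raises the concentration by D/Vd = 699/32 ≈ 21.844 μg/mL.
Steady-state peak Cmax,ss = C₀·R ≈ 21.844 × 1.2259 ≈ 26.779 μg/mL.
One interval later, Cmin,ss = Cmax,ss·e^(−kτ) ≈ 26.779 × 0.1843 ≈ 4.935 μg/mL.

4.9 μg/mL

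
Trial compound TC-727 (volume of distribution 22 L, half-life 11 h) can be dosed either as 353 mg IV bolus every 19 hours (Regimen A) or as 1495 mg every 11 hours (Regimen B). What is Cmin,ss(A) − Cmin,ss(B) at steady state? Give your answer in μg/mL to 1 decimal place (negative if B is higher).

Regimen A: f = (1/2)^(19/11) ≈ 0.3020; Cmin,ss = (353/22)·f/(1−f) ≈ 6.942 μg/mL.
Regimen B: f = (1/2)^(11/11) ≈ 0.5000; Cmin,ss = (1495/22)·f/(1−f) ≈ 67.955 μg/mL.
Difference ≈ 6.942 − 67.955 ≈ -61.013 μg/mL.

-61.0 μg/mL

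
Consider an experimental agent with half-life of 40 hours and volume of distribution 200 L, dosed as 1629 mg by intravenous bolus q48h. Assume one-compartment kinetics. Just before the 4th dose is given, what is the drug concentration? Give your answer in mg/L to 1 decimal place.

5.8 mg/L

f = (1/2)^(τ/t½) = (1/2)^(48/40) ≈ 0.4353.
C₀ = D/Vd = 1629/200 ≈ 8.145 mg/L.
Before the 4th dose, 3 doses have been given. Superposition: Cmin = C₀·(f + f² + … + f^3).
≈ 8.145 × (0.4353 + 0.1895 + 0.0825) ≈ 8.145 × 0.7073 ≈ 5.761 mg/L.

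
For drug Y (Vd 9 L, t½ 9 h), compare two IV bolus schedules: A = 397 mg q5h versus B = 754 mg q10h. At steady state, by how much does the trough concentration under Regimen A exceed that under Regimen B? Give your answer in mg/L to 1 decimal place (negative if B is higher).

Regimen A: f = (1/2)^(5/9) ≈ 0.6804; Cmin,ss = (397/9)·f/(1−f) ≈ 93.909 mg/L.
Regimen B: f = (1/2)^(10/9) ≈ 0.4629; Cmin,ss = (754/9)·f/(1−f) ≈ 72.204 mg/L.
Difference ≈ 93.909 − 72.204 ≈ 21.705 mg/L.

21.7 mg/L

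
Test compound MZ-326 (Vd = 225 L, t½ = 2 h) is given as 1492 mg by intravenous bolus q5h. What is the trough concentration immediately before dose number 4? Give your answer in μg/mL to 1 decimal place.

f = (1/2)^(τ/t½) = (1/2)^(5/2) ≈ 0.1768.
C₀ = D/Vd = 1492/225 ≈ 6.631 μg/mL.
Before the 4th dose, 3 doses have been given. Superposition: Cmin = C₀·(f + f² + … + f^3).
≈ 6.631 × (0.1768 + 0.0313 + 0.0055) ≈ 6.631 × 0.2136 ≈ 1.416 μg/mL.

1.4 μg/mL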